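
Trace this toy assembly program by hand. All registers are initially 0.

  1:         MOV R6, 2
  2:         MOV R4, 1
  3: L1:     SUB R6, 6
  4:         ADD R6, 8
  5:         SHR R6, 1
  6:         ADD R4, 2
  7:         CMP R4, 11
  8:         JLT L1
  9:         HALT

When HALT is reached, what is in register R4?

11

after MOV R6, 2: R6=2
after MOV R4, 1: R4=1
after SUB R6, 6: R6=2-6=-4
after ADD R6, 8: R6=(-4)+8=4
after SHR R6, 1: R6=4>>1=2
after ADD R4, 2: R4=1+2=3
CMP R4, 11  (cmp 3,11)
JLT L1: taken
after SUB R6, 6: R6=2-6=-4
after ADD R6, 8: R6=(-4)+8=4
after SHR R6, 1: R6=4>>1=2
after ADD R4, 2: R4=3+2=5
CMP R4, 11  (cmp 5,11)
JLT L1: taken
after SUB R6, 6: R6=2-6=-4
after ADD R6, 8: R6=(-4)+8=4
after SHR R6, 1: R6=4>>1=2
after ADD R4, 2: R4=5+2=7
CMP R4, 11  (cmp 7,11)
JLT L1: taken
after SUB R6, 6: R6=2-6=-4
after ADD R6, 8: R6=(-4)+8=4
after SHR R6, 1: R6=4>>1=2
after ADD R4, 2: R4=7+2=9
CMP R4, 11  (cmp 9,11)
JLT L1: taken
after SUB R6, 6: R6=2-6=-4
after ADD R6, 8: R6=(-4)+8=4
after SHR R6, 1: R6=4>>1=2
after ADD R4, 2: R4=9+2=11
CMP R4, 11  (cmp 11,11)
JLT L1: not taken
halt.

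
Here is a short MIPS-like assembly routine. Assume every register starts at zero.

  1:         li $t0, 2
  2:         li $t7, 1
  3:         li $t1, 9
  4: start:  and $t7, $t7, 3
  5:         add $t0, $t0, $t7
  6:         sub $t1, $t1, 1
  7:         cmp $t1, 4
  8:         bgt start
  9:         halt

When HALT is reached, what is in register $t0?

7

li $t0, 2 → $t0=2
li $t7, 1 → $t7=1
li $t1, 9 → $t1=9
and $t7, $t7, 3 → $t7=1&3=1
add $t0, $t0, $t7 → $t0=2+1=3
sub $t1, $t1, 1 → $t1=9-1=8
cmp $t1, 4  (cmp 8,4)
bgt start: taken
and $t7, $t7, 3 → $t7=1&3=1
add $t0, $t0, $t7 → $t0=3+1=4
sub $t1, $t1, 1 → $t1=8-1=7
cmp $t1, 4  (cmp 7,4)
bgt start: taken
and $t7, $t7, 3 → $t7=1&3=1
add $t0, $t0, $t7 → $t0=4+1=5
sub $t1, $t1, 1 → $t1=7-1=6
cmp $t1, 4  (cmp 6,4)
bgt start: taken
and $t7, $t7, 3 → $t7=1&3=1
add $t0, $t0, $t7 → $t0=5+1=6
sub $t1, $t1, 1 → $t1=6-1=5
cmp $t1, 4  (cmp 5,4)
bgt start: taken
and $t7, $t7, 3 → $t7=1&3=1
add $t0, $t0, $t7 → $t0=6+1=7
sub $t1, $t1, 1 → $t1=5-1=4
cmp $t1, 4  (cmp 4,4)
bgt start: not taken
halt.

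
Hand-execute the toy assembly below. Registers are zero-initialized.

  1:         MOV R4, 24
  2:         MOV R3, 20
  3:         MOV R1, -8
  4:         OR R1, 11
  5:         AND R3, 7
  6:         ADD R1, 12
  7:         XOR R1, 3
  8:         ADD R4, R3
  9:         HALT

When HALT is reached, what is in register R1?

4

MOV R4, 24 → R4=24
MOV R3, 20 → R3=20
MOV R1, -8 → R1=-8
OR R1, 11 → R1=(-8)|11=-5
AND R3, 7 → R3=20&7=4
ADD R1, 12 → R1=(-5)+12=7
XOR R1, 3 → R1=7^3=4
ADD R4, R3 → R4=24+4=28
halt.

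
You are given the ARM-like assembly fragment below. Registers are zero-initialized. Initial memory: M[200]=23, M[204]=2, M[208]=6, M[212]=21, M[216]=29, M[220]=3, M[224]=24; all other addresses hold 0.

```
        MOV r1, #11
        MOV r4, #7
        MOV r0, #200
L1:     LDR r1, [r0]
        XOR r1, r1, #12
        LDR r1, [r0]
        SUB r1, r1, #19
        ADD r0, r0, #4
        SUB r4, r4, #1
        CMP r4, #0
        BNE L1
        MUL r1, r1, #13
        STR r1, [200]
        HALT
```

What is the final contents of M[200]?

r1=11
r4=7
r0=200
r1=M[200]=23
r1=23^12=27
r1=M[200]=23
r1=23-19=4
r0=200+4=204
r4=7-1=6
CMP r4, #0  (cmp 6,0)
BNE L1: taken
r1=M[204]=2
r1=2^12=14
r1=M[204]=2
r1=2-19=-17
r0=204+4=208
r4=6-1=5
CMP r4, #0  (cmp 5,0)
BNE L1: taken
r1=M[208]=6
r1=6^12=10
r1=M[208]=6
r1=6-19=-13
r0=208+4=212
r4=5-1=4
CMP r4, #0  (cmp 4,0)
BNE L1: taken
r1=M[212]=21
r1=21^12=25
r1=M[212]=21
r1=21-19=2
r0=212+4=216
r4=4-1=3
CMP r4, #0  (cmp 3,0)
BNE L1: taken
r1=M[216]=29
r1=29^12=17
r1=M[216]=29
r1=29-19=10
r0=216+4=220
r4=3-1=2
CMP r4, #0  (cmp 2,0)
BNE L1: taken
r1=M[220]=3
r1=3^12=15
r1=M[220]=3
r1=3-19=-16
r0=220+4=224
r4=2-1=1
CMP r4, #0  (cmp 1,0)
BNE L1: taken
r1=M[224]=24
r1=24^12=20
r1=M[224]=24
r1=24-19=5
r0=224+4=228
r4=1-1=0
CMP r4, #0  (cmp 0,0)
BNE L1: not taken
r1=5*13=65
STR r1, [200] → M[200]=65
halt.

65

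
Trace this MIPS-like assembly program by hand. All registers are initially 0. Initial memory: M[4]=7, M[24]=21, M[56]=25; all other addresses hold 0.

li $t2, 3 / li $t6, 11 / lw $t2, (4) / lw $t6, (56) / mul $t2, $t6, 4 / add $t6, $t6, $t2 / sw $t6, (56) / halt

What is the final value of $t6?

$t2=3
$t6=11
$t2=M[4]=7
$t6=M[56]=25
$t2=25*4=100
$t6=25+100=125
sw $t6, (56) → M[56]=125
halt.

125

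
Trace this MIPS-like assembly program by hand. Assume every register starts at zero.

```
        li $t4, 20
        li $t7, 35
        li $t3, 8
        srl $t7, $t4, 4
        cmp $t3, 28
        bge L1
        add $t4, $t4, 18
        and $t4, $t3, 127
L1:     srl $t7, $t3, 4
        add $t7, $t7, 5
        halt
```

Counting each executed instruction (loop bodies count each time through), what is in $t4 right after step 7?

38

li $t4, 20 → $t4=20
li $t7, 35 → $t7=35
li $t3, 8 → $t3=8
srl $t7, $t4, 4 → $t7=20>>4=1
cmp $t3, 28  (cmp 8,28)
bge L1: not taken
add $t4, $t4, 18 → $t4=20+18=38
After step 7: $t4 = 38.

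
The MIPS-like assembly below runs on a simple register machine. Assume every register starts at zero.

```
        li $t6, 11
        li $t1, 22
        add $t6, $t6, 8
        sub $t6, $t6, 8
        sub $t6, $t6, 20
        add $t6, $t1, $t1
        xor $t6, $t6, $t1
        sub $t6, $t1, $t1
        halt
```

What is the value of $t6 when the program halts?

li $t6, 11 → $t6=11
li $t1, 22 → $t1=22
add $t6, $t6, 8 → $t6=11+8=19
sub $t6, $t6, 8 → $t6=19-8=11
sub $t6, $t6, 20 → $t6=11-20=-9
add $t6, $t1, $t1 → $t6=22+22=44
xor $t6, $t6, $t1 → $t6=44^22=58
sub $t6, $t1, $t1 → $t6=22-22=0
halt.

0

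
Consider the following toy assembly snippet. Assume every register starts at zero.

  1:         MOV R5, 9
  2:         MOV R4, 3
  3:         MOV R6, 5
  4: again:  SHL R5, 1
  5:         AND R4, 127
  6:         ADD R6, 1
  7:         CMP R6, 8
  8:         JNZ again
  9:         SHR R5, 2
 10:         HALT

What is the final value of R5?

18

MOV R5, 9 → R5=9
MOV R4, 3 → R4=3
MOV R6, 5 → R6=5
SHL R5, 1 → R5=9<<1=18
AND R4, 127 → R4=3&127=3
ADD R6, 1 → R6=5+1=6
CMP R6, 8  (cmp 6,8)
JNZ again: taken
SHL R5, 1 → R5=18<<1=36
AND R4, 127 → R4=3&127=3
ADD R6, 1 → R6=6+1=7
CMP R6, 8  (cmp 7,8)
JNZ again: taken
SHL R5, 1 → R5=36<<1=72
AND R4, 127 → R4=3&127=3
ADD R6, 1 → R6=7+1=8
CMP R6, 8  (cmp 8,8)
JNZ again: not taken
SHR R5, 2 → R5=72>>2=18
halt.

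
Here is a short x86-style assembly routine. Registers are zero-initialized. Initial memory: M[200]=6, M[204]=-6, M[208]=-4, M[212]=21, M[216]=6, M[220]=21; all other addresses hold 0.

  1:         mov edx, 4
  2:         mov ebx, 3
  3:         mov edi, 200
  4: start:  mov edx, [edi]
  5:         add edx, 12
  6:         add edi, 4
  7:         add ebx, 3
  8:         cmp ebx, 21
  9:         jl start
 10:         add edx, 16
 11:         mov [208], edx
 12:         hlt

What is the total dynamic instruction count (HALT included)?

42

edx=4
ebx=3
edi=200
edx=M[200]=6
edx=6+12=18
edi=200+4=204
ebx=3+3=6
cmp ebx, 21  (cmp 6,21)
jl start: taken
edx=M[204]=-6
edx=(-6)+12=6
edi=204+4=208
ebx=6+3=9
cmp ebx, 21  (cmp 9,21)
jl start: taken
edx=M[208]=-4
edx=(-4)+12=8
edi=208+4=212
ebx=9+3=12
cmp ebx, 21  (cmp 12,21)
jl start: taken
edx=M[212]=21
edx=21+12=33
edi=212+4=216
ebx=12+3=15
cmp ebx, 21  (cmp 15,21)
jl start: taken
edx=M[216]=6
edx=6+12=18
edi=216+4=220
ebx=15+3=18
cmp ebx, 21  (cmp 18,21)
jl start: taken
edx=M[220]=21
edx=21+12=33
edi=220+4=224
ebx=18+3=21
cmp ebx, 21  (cmp 21,21)
jl start: not taken
edx=33+16=49
mov [208], edx → M[208]=49
halt.
Total executed instructions: 42.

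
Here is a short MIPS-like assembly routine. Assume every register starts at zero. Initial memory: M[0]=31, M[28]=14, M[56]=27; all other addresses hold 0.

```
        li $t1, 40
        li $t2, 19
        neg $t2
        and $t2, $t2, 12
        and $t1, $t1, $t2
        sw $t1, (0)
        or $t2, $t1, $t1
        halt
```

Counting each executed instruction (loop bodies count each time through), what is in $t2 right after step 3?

-19

$t1=40
$t2=19
$t2=-(19)=-19
After step 3: $t2 = -19.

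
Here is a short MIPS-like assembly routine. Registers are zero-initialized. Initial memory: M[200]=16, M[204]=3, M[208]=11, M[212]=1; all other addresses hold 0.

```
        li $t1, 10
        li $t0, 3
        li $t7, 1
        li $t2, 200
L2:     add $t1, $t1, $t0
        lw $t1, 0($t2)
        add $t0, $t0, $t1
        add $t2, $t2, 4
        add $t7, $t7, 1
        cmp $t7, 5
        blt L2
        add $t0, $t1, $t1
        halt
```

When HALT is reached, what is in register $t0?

$t1=10
$t0=3
$t7=1
$t2=200
$t1=10+3=13
$t1=M[200]=16
$t0=3+16=19
$t2=200+4=204
$t7=1+1=2
cmp $t7, 5  (cmp 2,5)
blt L2: taken
$t1=16+19=35
$t1=M[204]=3
$t0=19+3=22
$t2=204+4=208
$t7=2+1=3
cmp $t7, 5  (cmp 3,5)
blt L2: taken
$t1=3+22=25
$t1=M[208]=11
$t0=22+11=33
$t2=208+4=212
$t7=3+1=4
cmp $t7, 5  (cmp 4,5)
blt L2: taken
$t1=11+33=44
$t1=M[212]=1
$t0=33+1=34
$t2=212+4=216
$t7=4+1=5
cmp $t7, 5  (cmp 5,5)
blt L2: not taken
$t0=1+1=2
halt.

2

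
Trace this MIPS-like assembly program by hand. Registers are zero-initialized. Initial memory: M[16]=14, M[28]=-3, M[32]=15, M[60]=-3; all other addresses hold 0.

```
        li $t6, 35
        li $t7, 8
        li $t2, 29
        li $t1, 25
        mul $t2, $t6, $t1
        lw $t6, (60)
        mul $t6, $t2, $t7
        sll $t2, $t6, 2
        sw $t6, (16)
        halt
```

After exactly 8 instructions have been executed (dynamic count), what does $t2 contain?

28000

after li $t6, 35: $t6=35
after li $t7, 8: $t7=8
after li $t2, 29: $t2=29
after li $t1, 25: $t1=25
after mul $t2, $t6, $t1: $t2=35*25=875
after lw $t6, (60): $t6=M[60]=-3
after mul $t6, $t2, $t7: $t6=875*8=7000
after sll $t2, $t6, 2: $t2=7000<<2=28000
After step 8: $t2 = 28000.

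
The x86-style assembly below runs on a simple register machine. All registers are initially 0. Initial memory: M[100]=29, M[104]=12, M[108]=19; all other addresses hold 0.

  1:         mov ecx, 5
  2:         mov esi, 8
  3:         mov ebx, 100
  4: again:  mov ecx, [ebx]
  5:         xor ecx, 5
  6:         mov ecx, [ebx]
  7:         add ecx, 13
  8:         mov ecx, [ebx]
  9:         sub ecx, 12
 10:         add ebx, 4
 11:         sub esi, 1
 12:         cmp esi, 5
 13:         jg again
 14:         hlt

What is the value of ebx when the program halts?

ecx=5
esi=8
ebx=100
ecx=M[100]=29
ecx=29^5=24
ecx=M[100]=29
ecx=29+13=42
ecx=M[100]=29
ecx=29-12=17
ebx=100+4=104
esi=8-1=7
cmp esi, 5  (cmp 7,5)
jg again: taken
ecx=M[104]=12
ecx=12^5=9
ecx=M[104]=12
ecx=12+13=25
ecx=M[104]=12
ecx=12-12=0
ebx=104+4=108
esi=7-1=6
cmp esi, 5  (cmp 6,5)
jg again: taken
ecx=M[108]=19
ecx=19^5=22
ecx=M[108]=19
ecx=19+13=32
ecx=M[108]=19
ecx=19-12=7
ebx=108+4=112
esi=6-1=5
cmp esi, 5  (cmp 5,5)
jg again: not taken
halt.

112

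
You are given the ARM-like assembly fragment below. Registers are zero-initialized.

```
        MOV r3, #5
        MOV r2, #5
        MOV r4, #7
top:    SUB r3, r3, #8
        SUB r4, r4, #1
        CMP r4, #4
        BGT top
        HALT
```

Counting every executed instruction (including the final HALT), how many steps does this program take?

16

MOV r3, #5 → r3=5
MOV r2, #5 → r2=5
MOV r4, #7 → r4=7
SUB r3, r3, #8 → r3=5-8=-3
SUB r4, r4, #1 → r4=7-1=6
CMP r4, #4  (cmp 6,4)
BGT top: taken
SUB r3, r3, #8 → r3=(-3)-8=-11
SUB r4, r4, #1 → r4=6-1=5
CMP r4, #4  (cmp 5,4)
BGT top: taken
SUB r3, r3, #8 → r3=(-11)-8=-19
SUB r4, r4, #1 → r4=5-1=4
CMP r4, #4  (cmp 4,4)
BGT top: not taken
halt.
Total executed instructions: 16.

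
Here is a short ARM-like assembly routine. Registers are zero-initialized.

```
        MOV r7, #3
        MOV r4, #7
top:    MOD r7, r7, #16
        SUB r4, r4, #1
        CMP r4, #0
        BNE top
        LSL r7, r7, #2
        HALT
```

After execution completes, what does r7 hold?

MOV r7, #3 → r7=3
MOV r4, #7 → r4=7
MOD r7, r7, #16 → r7=3%16=3
SUB r4, r4, #1 → r4=7-1=6
CMP r4, #0  (cmp 6,0)
BNE top: taken
MOD r7, r7, #16 → r7=3%16=3
SUB r4, r4, #1 → r4=6-1=5
CMP r4, #0  (cmp 5,0)
BNE top: taken
MOD r7, r7, #16 → r7=3%16=3
SUB r4, r4, #1 → r4=5-1=4
CMP r4, #0  (cmp 4,0)
BNE top: taken
MOD r7, r7, #16 → r7=3%16=3
SUB r4, r4, #1 → r4=4-1=3
CMP r4, #0  (cmp 3,0)
BNE top: taken
MOD r7, r7, #16 → r7=3%16=3
SUB r4, r4, #1 → r4=3-1=2
CMP r4, #0  (cmp 2,0)
BNE top: taken
MOD r7, r7, #16 → r7=3%16=3
SUB r4, r4, #1 → r4=2-1=1
CMP r4, #0  (cmp 1,0)
BNE top: taken
MOD r7, r7, #16 → r7=3%16=3
SUB r4, r4, #1 → r4=1-1=0
CMP r4, #0  (cmp 0,0)
BNE top: not taken
LSL r7, r7, #2 → r7=3<<2=12
halt.

12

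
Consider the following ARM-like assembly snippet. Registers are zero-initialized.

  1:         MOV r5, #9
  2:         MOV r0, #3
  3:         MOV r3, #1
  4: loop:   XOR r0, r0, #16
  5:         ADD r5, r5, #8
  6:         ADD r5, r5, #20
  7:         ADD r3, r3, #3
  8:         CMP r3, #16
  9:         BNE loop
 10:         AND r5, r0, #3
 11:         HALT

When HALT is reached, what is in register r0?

MOV r5, #9 → r5=9
MOV r0, #3 → r0=3
MOV r3, #1 → r3=1
XOR r0, r0, #16 → r0=3^16=19
ADD r5, r5, #8 → r5=9+8=17
ADD r5, r5, #20 → r5=17+20=37
ADD r3, r3, #3 → r3=1+3=4
CMP r3, #16  (cmp 4,16)
BNE loop: taken
XOR r0, r0, #16 → r0=19^16=3
ADD r5, r5, #8 → r5=37+8=45
ADD r5, r5, #20 → r5=45+20=65
ADD r3, r3, #3 → r3=4+3=7
CMP r3, #16  (cmp 7,16)
BNE loop: taken
XOR r0, r0, #16 → r0=3^16=19
ADD r5, r5, #8 → r5=65+8=73
ADD r5, r5, #20 → r5=73+20=93
ADD r3, r3, #3 → r3=7+3=10
CMP r3, #16  (cmp 10,16)
BNE loop: taken
XOR r0, r0, #16 → r0=19^16=3
ADD r5, r5, #8 → r5=93+8=101
ADD r5, r5, #20 → r5=101+20=121
ADD r3, r3, #3 → r3=10+3=13
CMP r3, #16  (cmp 13,16)
BNE loop: taken
XOR r0, r0, #16 → r0=3^16=19
ADD r5, r5, #8 → r5=121+8=129
ADD r5, r5, #20 → r5=129+20=149
ADD r3, r3, #3 → r3=13+3=16
CMP r3, #16  (cmp 16,16)
BNE loop: not taken
AND r5, r0, #3 → r5=19&3=3
halt.

19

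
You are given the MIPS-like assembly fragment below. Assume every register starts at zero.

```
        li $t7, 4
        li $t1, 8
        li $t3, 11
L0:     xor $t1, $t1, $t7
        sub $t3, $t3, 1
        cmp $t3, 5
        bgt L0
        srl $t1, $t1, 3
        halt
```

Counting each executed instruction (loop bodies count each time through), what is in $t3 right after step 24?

after li $t7, 4: $t7=4
after li $t1, 8: $t1=8
after li $t3, 11: $t3=11
after xor $t1, $t1, $t7: $t1=8^4=12
after sub $t3, $t3, 1: $t3=11-1=10
cmp $t3, 5  (cmp 10,5)
bgt L0: taken
after xor $t1, $t1, $t7: $t1=12^4=8
after sub $t3, $t3, 1: $t3=10-1=9
cmp $t3, 5  (cmp 9,5)
bgt L0: taken
after xor $t1, $t1, $t7: $t1=8^4=12
after sub $t3, $t3, 1: $t3=9-1=8
cmp $t3, 5  (cmp 8,5)
bgt L0: taken
after xor $t1, $t1, $t7: $t1=12^4=8
after sub $t3, $t3, 1: $t3=8-1=7
cmp $t3, 5  (cmp 7,5)
bgt L0: taken
after xor $t1, $t1, $t7: $t1=8^4=12
after sub $t3, $t3, 1: $t3=7-1=6
cmp $t3, 5  (cmp 6,5)
bgt L0: taken
after xor $t1, $t1, $t7: $t1=12^4=8
After step 24: $t3 = 6.

6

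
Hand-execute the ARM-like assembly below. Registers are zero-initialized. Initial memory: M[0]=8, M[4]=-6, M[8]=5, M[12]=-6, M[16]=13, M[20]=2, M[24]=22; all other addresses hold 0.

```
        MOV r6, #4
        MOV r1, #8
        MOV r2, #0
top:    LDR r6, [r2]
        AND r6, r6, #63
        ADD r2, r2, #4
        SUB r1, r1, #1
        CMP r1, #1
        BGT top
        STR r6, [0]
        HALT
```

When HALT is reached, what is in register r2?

28

after MOV r6, #4: r6=4
after MOV r1, #8: r1=8
after MOV r2, #0: r2=0
after LDR r6, [r2]: r6=M[0]=8
after AND r6, r6, #63: r6=8&63=8
after ADD r2, r2, #4: r2=0+4=4
after SUB r1, r1, #1: r1=8-1=7
CMP r1, #1  (cmp 7,1)
BGT top: taken
after LDR r6, [r2]: r6=M[4]=-6
after AND r6, r6, #63: r6=(-6)&63=58
after ADD r2, r2, #4: r2=4+4=8
after SUB r1, r1, #1: r1=7-1=6
CMP r1, #1  (cmp 6,1)
BGT top: taken
after LDR r6, [r2]: r6=M[8]=5
after AND r6, r6, #63: r6=5&63=5
after ADD r2, r2, #4: r2=8+4=12
after SUB r1, r1, #1: r1=6-1=5
CMP r1, #1  (cmp 5,1)
BGT top: taken
after LDR r6, [r2]: r6=M[12]=-6
after AND r6, r6, #63: r6=(-6)&63=58
after ADD r2, r2, #4: r2=12+4=16
after SUB r1, r1, #1: r1=5-1=4
CMP r1, #1  (cmp 4,1)
BGT top: taken
after LDR r6, [r2]: r6=M[16]=13
after AND r6, r6, #63: r6=13&63=13
after ADD r2, r2, #4: r2=16+4=20
after SUB r1, r1, #1: r1=4-1=3
CMP r1, #1  (cmp 3,1)
BGT top: taken
after LDR r6, [r2]: r6=M[20]=2
after AND r6, r6, #63: r6=2&63=2
after ADD r2, r2, #4: r2=20+4=24
after SUB r1, r1, #1: r1=3-1=2
CMP r1, #1  (cmp 2,1)
BGT top: taken
after LDR r6, [r2]: r6=M[24]=22
after AND r6, r6, #63: r6=22&63=22
after ADD r2, r2, #4: r2=24+4=28
after SUB r1, r1, #1: r1=2-1=1
CMP r1, #1  (cmp 1,1)
BGT top: not taken
STR r6, [0] → M[0]=22
halt.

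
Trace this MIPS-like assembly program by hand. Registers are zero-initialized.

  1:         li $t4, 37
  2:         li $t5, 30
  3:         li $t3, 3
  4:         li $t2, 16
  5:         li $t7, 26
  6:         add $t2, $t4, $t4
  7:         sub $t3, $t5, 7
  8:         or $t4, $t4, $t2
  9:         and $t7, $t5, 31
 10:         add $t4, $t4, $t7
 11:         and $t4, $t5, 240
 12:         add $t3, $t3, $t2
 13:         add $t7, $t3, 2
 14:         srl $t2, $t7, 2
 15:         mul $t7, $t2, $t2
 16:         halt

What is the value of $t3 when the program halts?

97

after li $t4, 37: $t4=37
after li $t5, 30: $t5=30
after li $t3, 3: $t3=3
after li $t2, 16: $t2=16
after li $t7, 26: $t7=26
after add $t2, $t4, $t4: $t2=37+37=74
after sub $t3, $t5, 7: $t3=30-7=23
after or $t4, $t4, $t2: $t4=37|74=111
after and $t7, $t5, 31: $t7=30&31=30
after add $t4, $t4, $t7: $t4=111+30=141
after and $t4, $t5, 240: $t4=30&240=16
after add $t3, $t3, $t2: $t3=23+74=97
after add $t7, $t3, 2: $t7=97+2=99
after srl $t2, $t7, 2: $t2=99>>2=24
after mul $t7, $t2, $t2: $t7=24*24=576
halt.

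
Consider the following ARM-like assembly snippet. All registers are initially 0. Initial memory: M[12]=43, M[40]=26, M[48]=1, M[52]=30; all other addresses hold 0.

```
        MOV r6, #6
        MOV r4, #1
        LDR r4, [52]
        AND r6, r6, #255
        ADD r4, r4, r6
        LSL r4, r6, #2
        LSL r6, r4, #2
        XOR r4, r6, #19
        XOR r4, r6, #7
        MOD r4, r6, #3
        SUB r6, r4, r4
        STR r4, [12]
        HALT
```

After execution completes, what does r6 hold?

0

r6=6
r4=1
r4=M[52]=30
r6=6&255=6
r4=30+6=36
r4=6<<2=24
r6=24<<2=96
r4=96^19=115
r4=96^7=103
r4=96%3=0
r6=0-0=0
STR r4, [12] → M[12]=0
halt.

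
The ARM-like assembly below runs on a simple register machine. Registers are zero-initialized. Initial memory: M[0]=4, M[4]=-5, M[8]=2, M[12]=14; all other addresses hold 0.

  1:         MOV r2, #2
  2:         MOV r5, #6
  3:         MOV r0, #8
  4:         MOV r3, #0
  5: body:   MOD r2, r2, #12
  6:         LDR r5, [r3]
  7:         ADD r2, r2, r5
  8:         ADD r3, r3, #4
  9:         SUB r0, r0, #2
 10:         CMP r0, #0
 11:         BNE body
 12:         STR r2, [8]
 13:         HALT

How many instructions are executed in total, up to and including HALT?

34

MOV r2, #2 → r2=2
MOV r5, #6 → r5=6
MOV r0, #8 → r0=8
MOV r3, #0 → r3=0
MOD r2, r2, #12 → r2=2%12=2
LDR r5, [r3] → r5=M[0]=4
ADD r2, r2, r5 → r2=2+4=6
ADD r3, r3, #4 → r3=0+4=4
SUB r0, r0, #2 → r0=8-2=6
CMP r0, #0  (cmp 6,0)
BNE body: taken
MOD r2, r2, #12 → r2=6%12=6
LDR r5, [r3] → r5=M[4]=-5
ADD r2, r2, r5 → r2=6+(-5)=1
ADD r3, r3, #4 → r3=4+4=8
SUB r0, r0, #2 → r0=6-2=4
CMP r0, #0  (cmp 4,0)
BNE body: taken
MOD r2, r2, #12 → r2=1%12=1
LDR r5, [r3] → r5=M[8]=2
ADD r2, r2, r5 → r2=1+2=3
ADD r3, r3, #4 → r3=8+4=12
SUB r0, r0, #2 → r0=4-2=2
CMP r0, #0  (cmp 2,0)
BNE body: taken
MOD r2, r2, #12 → r2=3%12=3
LDR r5, [r3] → r5=M[12]=14
ADD r2, r2, r5 → r2=3+14=17
ADD r3, r3, #4 → r3=12+4=16
SUB r0, r0, #2 → r0=2-2=0
CMP r0, #0  (cmp 0,0)
BNE body: not taken
STR r2, [8] → M[8]=17
halt.
Total executed instructions: 34.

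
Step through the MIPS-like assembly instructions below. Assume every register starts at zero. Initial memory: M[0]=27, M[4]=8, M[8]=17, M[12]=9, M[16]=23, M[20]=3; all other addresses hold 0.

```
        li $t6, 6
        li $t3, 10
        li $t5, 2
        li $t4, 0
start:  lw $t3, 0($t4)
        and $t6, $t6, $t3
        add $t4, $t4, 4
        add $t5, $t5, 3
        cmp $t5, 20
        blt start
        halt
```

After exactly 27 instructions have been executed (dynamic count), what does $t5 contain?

after li $t6, 6: $t6=6
after li $t3, 10: $t3=10
after li $t5, 2: $t5=2
after li $t4, 0: $t4=0
after lw $t3, 0($t4): $t3=M[0]=27
after and $t6, $t6, $t3: $t6=6&27=2
after add $t4, $t4, 4: $t4=0+4=4
after add $t5, $t5, 3: $t5=2+3=5
cmp $t5, 20  (cmp 5,20)
blt start: taken
after lw $t3, 0($t4): $t3=M[4]=8
after and $t6, $t6, $t3: $t6=2&8=0
after add $t4, $t4, 4: $t4=4+4=8
after add $t5, $t5, 3: $t5=5+3=8
cmp $t5, 20  (cmp 8,20)
blt start: taken
after lw $t3, 0($t4): $t3=M[8]=17
after and $t6, $t6, $t3: $t6=0&17=0
after add $t4, $t4, 4: $t4=8+4=12
after add $t5, $t5, 3: $t5=8+3=11
cmp $t5, 20  (cmp 11,20)
blt start: taken
after lw $t3, 0($t4): $t3=M[12]=9
after and $t6, $t6, $t3: $t6=0&9=0
after add $t4, $t4, 4: $t4=12+4=16
after add $t5, $t5, 3: $t5=11+3=14
cmp $t5, 20  (cmp 14,20)
After step 27: $t5 = 14.

14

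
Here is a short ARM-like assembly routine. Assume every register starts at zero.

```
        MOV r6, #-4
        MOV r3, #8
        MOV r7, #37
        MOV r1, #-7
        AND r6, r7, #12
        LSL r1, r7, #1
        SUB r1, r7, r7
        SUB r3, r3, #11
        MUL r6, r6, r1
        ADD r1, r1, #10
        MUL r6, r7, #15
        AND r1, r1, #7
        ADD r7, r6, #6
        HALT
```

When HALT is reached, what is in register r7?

MOV r6, #-4 → r6=-4
MOV r3, #8 → r3=8
MOV r7, #37 → r7=37
MOV r1, #-7 → r1=-7
AND r6, r7, #12 → r6=37&12=4
LSL r1, r7, #1 → r1=37<<1=74
SUB r1, r7, r7 → r1=37-37=0
SUB r3, r3, #11 → r3=8-11=-3
MUL r6, r6, r1 → r6=4*0=0
ADD r1, r1, #10 → r1=0+10=10
MUL r6, r7, #15 → r6=37*15=555
AND r1, r1, #7 → r1=10&7=2
ADD r7, r6, #6 → r7=555+6=561
halt.

561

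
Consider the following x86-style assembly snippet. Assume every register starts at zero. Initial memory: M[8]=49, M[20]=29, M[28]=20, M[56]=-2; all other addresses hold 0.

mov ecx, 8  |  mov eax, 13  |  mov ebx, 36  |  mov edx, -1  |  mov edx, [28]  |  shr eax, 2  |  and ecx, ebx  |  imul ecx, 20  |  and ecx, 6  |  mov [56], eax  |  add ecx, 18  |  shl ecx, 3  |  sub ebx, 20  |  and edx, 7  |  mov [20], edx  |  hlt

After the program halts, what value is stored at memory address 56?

3

after mov ecx, 8: ecx=8
after mov eax, 13: eax=13
after mov ebx, 36: ebx=36
after mov edx, -1: edx=-1
after mov edx, [28]: edx=M[28]=20
after shr eax, 2: eax=13>>2=3
after and ecx, ebx: ecx=8&36=0
after imul ecx, 20: ecx=0*20=0
after and ecx, 6: ecx=0&6=0
mov [56], eax → M[56]=3
after add ecx, 18: ecx=0+18=18
after shl ecx, 3: ecx=18<<3=144
after sub ebx, 20: ebx=36-20=16
after and edx, 7: edx=20&7=4
mov [20], edx → M[20]=4
halt.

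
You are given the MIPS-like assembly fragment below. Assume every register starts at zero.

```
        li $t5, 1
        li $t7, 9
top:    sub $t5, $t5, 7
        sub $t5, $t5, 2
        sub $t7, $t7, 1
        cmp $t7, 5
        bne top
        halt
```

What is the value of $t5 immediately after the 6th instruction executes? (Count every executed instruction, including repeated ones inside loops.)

$t5=1
$t7=9
$t5=1-7=-6
$t5=(-6)-2=-8
$t7=9-1=8
cmp $t7, 5  (cmp 8,5)
After step 6: $t5 = -8.

-8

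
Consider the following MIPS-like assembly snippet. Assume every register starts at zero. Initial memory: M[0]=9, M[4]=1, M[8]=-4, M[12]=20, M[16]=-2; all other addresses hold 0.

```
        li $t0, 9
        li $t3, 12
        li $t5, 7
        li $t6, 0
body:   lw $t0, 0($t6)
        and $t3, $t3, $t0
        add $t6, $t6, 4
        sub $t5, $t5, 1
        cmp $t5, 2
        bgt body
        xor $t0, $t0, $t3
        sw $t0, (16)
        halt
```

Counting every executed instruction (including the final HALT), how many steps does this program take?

$t0=9
$t3=12
$t5=7
$t6=0
$t0=M[0]=9
$t3=12&9=8
$t6=0+4=4
$t5=7-1=6
cmp $t5, 2  (cmp 6,2)
bgt body: taken
$t0=M[4]=1
$t3=8&1=0
$t6=4+4=8
$t5=6-1=5
cmp $t5, 2  (cmp 5,2)
bgt body: taken
$t0=M[8]=-4
$t3=0&(-4)=0
$t6=8+4=12
$t5=5-1=4
cmp $t5, 2  (cmp 4,2)
bgt body: taken
$t0=M[12]=20
$t3=0&20=0
$t6=12+4=16
$t5=4-1=3
cmp $t5, 2  (cmp 3,2)
bgt body: taken
$t0=M[16]=-2
$t3=0&(-2)=0
$t6=16+4=20
$t5=3-1=2
cmp $t5, 2  (cmp 2,2)
bgt body: not taken
$t0=(-2)^0=-2
sw $t0, (16) → M[16]=-2
halt.
Total executed instructions: 37.

37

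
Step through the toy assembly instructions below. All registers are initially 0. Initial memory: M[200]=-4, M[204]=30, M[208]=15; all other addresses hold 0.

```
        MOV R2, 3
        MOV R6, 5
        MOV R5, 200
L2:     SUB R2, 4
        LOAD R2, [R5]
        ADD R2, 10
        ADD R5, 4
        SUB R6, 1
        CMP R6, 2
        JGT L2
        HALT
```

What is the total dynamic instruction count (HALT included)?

25

R2=3
R6=5
R5=200
R2=3-4=-1
R2=M[200]=-4
R2=(-4)+10=6
R5=200+4=204
R6=5-1=4
CMP R6, 2  (cmp 4,2)
JGT L2: taken
R2=6-4=2
R2=M[204]=30
R2=30+10=40
R5=204+4=208
R6=4-1=3
CMP R6, 2  (cmp 3,2)
JGT L2: taken
R2=40-4=36
R2=M[208]=15
R2=15+10=25
R5=208+4=212
R6=3-1=2
CMP R6, 2  (cmp 2,2)
JGT L2: not taken
halt.
Total executed instructions: 25.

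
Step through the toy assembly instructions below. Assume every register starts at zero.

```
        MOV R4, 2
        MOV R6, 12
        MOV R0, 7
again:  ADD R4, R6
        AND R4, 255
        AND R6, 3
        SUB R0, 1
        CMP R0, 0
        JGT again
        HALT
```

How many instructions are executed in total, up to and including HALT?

46

after MOV R4, 2: R4=2
after MOV R6, 12: R6=12
after MOV R0, 7: R0=7
after ADD R4, R6: R4=2+12=14
after AND R4, 255: R4=14&255=14
after AND R6, 3: R6=12&3=0
after SUB R0, 1: R0=7-1=6
CMP R0, 0  (cmp 6,0)
JGT again: taken
after ADD R4, R6: R4=14+0=14
after AND R4, 255: R4=14&255=14
after AND R6, 3: R6=0&3=0
after SUB R0, 1: R0=6-1=5
CMP R0, 0  (cmp 5,0)
JGT again: taken
after ADD R4, R6: R4=14+0=14
after AND R4, 255: R4=14&255=14
after AND R6, 3: R6=0&3=0
after SUB R0, 1: R0=5-1=4
CMP R0, 0  (cmp 4,0)
JGT again: taken
after ADD R4, R6: R4=14+0=14
after AND R4, 255: R4=14&255=14
after AND R6, 3: R6=0&3=0
after SUB R0, 1: R0=4-1=3
CMP R0, 0  (cmp 3,0)
JGT again: taken
after ADD R4, R6: R4=14+0=14
after AND R4, 255: R4=14&255=14
after AND R6, 3: R6=0&3=0
after SUB R0, 1: R0=3-1=2
CMP R0, 0  (cmp 2,0)
JGT again: taken
after ADD R4, R6: R4=14+0=14
after AND R4, 255: R4=14&255=14
after AND R6, 3: R6=0&3=0
after SUB R0, 1: R0=2-1=1
CMP R0, 0  (cmp 1,0)
JGT again: taken
after ADD R4, R6: R4=14+0=14
after AND R4, 255: R4=14&255=14
after AND R6, 3: R6=0&3=0
after SUB R0, 1: R0=1-1=0
CMP R0, 0  (cmp 0,0)
JGT again: not taken
halt.
Total executed instructions: 46.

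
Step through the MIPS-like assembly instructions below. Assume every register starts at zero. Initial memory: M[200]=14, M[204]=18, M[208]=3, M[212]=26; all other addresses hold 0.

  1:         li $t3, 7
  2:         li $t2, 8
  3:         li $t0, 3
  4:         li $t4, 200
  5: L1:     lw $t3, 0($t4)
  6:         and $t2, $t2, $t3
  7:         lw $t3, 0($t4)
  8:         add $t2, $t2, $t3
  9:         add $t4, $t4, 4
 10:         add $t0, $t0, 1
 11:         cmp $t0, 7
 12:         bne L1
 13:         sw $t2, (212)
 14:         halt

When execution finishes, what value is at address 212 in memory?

after li $t3, 7: $t3=7
after li $t2, 8: $t2=8
after li $t0, 3: $t0=3
after li $t4, 200: $t4=200
after lw $t3, 0($t4): $t3=M[200]=14
after and $t2, $t2, $t3: $t2=8&14=8
after lw $t3, 0($t4): $t3=M[200]=14
after add $t2, $t2, $t3: $t2=8+14=22
after add $t4, $t4, 4: $t4=200+4=204
after add $t0, $t0, 1: $t0=3+1=4
cmp $t0, 7  (cmp 4,7)
bne L1: taken
after lw $t3, 0($t4): $t3=M[204]=18
after and $t2, $t2, $t3: $t2=22&18=18
after lw $t3, 0($t4): $t3=M[204]=18
after add $t2, $t2, $t3: $t2=18+18=36
after add $t4, $t4, 4: $t4=204+4=208
after add $t0, $t0, 1: $t0=4+1=5
cmp $t0, 7  (cmp 5,7)
bne L1: taken
after lw $t3, 0($t4): $t3=M[208]=3
after and $t2, $t2, $t3: $t2=36&3=0
after lw $t3, 0($t4): $t3=M[208]=3
after add $t2, $t2, $t3: $t2=0+3=3
after add $t4, $t4, 4: $t4=208+4=212
after add $t0, $t0, 1: $t0=5+1=6
cmp $t0, 7  (cmp 6,7)
bne L1: taken
after lw $t3, 0($t4): $t3=M[212]=26
after and $t2, $t2, $t3: $t2=3&26=2
after lw $t3, 0($t4): $t3=M[212]=26
after add $t2, $t2, $t3: $t2=2+26=28
after add $t4, $t4, 4: $t4=212+4=216
after add $t0, $t0, 1: $t0=6+1=7
cmp $t0, 7  (cmp 7,7)
bne L1: not taken
sw $t2, (212) → M[212]=28
halt.

28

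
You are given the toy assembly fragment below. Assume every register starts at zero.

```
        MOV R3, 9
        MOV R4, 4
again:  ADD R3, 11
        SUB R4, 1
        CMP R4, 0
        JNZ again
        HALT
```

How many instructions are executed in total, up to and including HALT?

19

R3=9
R4=4
R3=9+11=20
R4=4-1=3
CMP R4, 0  (cmp 3,0)
JNZ again: taken
R3=20+11=31
R4=3-1=2
CMP R4, 0  (cmp 2,0)
JNZ again: taken
R3=31+11=42
R4=2-1=1
CMP R4, 0  (cmp 1,0)
JNZ again: taken
R3=42+11=53
R4=1-1=0
CMP R4, 0  (cmp 0,0)
JNZ again: not taken
halt.
Total executed instructions: 19.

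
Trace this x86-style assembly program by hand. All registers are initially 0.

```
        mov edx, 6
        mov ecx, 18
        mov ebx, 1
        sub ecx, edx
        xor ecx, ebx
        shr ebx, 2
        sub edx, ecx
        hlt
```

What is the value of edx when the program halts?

-7

mov edx, 6 → edx=6
mov ecx, 18 → ecx=18
mov ebx, 1 → ebx=1
sub ecx, edx → ecx=18-6=12
xor ecx, ebx → ecx=12^1=13
shr ebx, 2 → ebx=1>>2=0
sub edx, ecx → edx=6-13=-7
halt.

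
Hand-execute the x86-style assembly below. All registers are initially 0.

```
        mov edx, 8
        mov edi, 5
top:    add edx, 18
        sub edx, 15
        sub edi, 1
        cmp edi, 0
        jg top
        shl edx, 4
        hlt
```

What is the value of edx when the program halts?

368

edx=8
edi=5
edx=8+18=26
edx=26-15=11
edi=5-1=4
cmp edi, 0  (cmp 4,0)
jg top: taken
edx=11+18=29
edx=29-15=14
edi=4-1=3
cmp edi, 0  (cmp 3,0)
jg top: taken
edx=14+18=32
edx=32-15=17
edi=3-1=2
cmp edi, 0  (cmp 2,0)
jg top: taken
edx=17+18=35
edx=35-15=20
edi=2-1=1
cmp edi, 0  (cmp 1,0)
jg top: taken
edx=20+18=38
edx=38-15=23
edi=1-1=0
cmp edi, 0  (cmp 0,0)
jg top: not taken
edx=23<<4=368
halt.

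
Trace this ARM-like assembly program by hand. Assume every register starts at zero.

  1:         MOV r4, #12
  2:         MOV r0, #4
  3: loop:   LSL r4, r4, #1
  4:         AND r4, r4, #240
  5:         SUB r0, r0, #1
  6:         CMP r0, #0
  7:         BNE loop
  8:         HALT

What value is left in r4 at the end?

128

after MOV r4, #12: r4=12
after MOV r0, #4: r0=4
after LSL r4, r4, #1: r4=12<<1=24
after AND r4, r4, #240: r4=24&240=16
after SUB r0, r0, #1: r0=4-1=3
CMP r0, #0  (cmp 3,0)
BNE loop: taken
after LSL r4, r4, #1: r4=16<<1=32
after AND r4, r4, #240: r4=32&240=32
after SUB r0, r0, #1: r0=3-1=2
CMP r0, #0  (cmp 2,0)
BNE loop: taken
after LSL r4, r4, #1: r4=32<<1=64
after AND r4, r4, #240: r4=64&240=64
after SUB r0, r0, #1: r0=2-1=1
CMP r0, #0  (cmp 1,0)
BNE loop: taken
after LSL r4, r4, #1: r4=64<<1=128
after AND r4, r4, #240: r4=128&240=128
after SUB r0, r0, #1: r0=1-1=0
CMP r0, #0  (cmp 0,0)
BNE loop: not taken
halt.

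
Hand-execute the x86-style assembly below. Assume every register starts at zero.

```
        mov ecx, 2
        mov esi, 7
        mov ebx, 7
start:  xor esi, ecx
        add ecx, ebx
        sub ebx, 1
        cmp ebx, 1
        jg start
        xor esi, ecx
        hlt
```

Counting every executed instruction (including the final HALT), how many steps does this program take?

35

mov ecx, 2 → ecx=2
mov esi, 7 → esi=7
mov ebx, 7 → ebx=7
xor esi, ecx → esi=7^2=5
add ecx, ebx → ecx=2+7=9
sub ebx, 1 → ebx=7-1=6
cmp ebx, 1  (cmp 6,1)
jg start: taken
xor esi, ecx → esi=5^9=12
add ecx, ebx → ecx=9+6=15
sub ebx, 1 → ebx=6-1=5
cmp ebx, 1  (cmp 5,1)
jg start: taken
xor esi, ecx → esi=12^15=3
add ecx, ebx → ecx=15+5=20
sub ebx, 1 → ebx=5-1=4
cmp ebx, 1  (cmp 4,1)
jg start: taken
xor esi, ecx → esi=3^20=23
add ecx, ebx → ecx=20+4=24
sub ebx, 1 → ebx=4-1=3
cmp ebx, 1  (cmp 3,1)
jg start: taken
xor esi, ecx → esi=23^24=15
add ecx, ebx → ecx=24+3=27
sub ebx, 1 → ebx=3-1=2
cmp ebx, 1  (cmp 2,1)
jg start: taken
xor esi, ecx → esi=15^27=20
add ecx, ebx → ecx=27+2=29
sub ebx, 1 → ebx=2-1=1
cmp ebx, 1  (cmp 1,1)
jg start: not taken
xor esi, ecx → esi=20^29=9
halt.
Total executed instructions: 35.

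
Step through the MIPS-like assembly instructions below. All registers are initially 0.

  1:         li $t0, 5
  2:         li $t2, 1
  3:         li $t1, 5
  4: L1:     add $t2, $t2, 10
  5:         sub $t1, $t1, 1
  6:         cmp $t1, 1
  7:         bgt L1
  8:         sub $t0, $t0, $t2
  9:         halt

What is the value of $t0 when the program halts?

-36

$t0=5
$t2=1
$t1=5
$t2=1+10=11
$t1=5-1=4
cmp $t1, 1  (cmp 4,1)
bgt L1: taken
$t2=11+10=21
$t1=4-1=3
cmp $t1, 1  (cmp 3,1)
bgt L1: taken
$t2=21+10=31
$t1=3-1=2
cmp $t1, 1  (cmp 2,1)
bgt L1: taken
$t2=31+10=41
$t1=2-1=1
cmp $t1, 1  (cmp 1,1)
bgt L1: not taken
$t0=5-41=-36
halt.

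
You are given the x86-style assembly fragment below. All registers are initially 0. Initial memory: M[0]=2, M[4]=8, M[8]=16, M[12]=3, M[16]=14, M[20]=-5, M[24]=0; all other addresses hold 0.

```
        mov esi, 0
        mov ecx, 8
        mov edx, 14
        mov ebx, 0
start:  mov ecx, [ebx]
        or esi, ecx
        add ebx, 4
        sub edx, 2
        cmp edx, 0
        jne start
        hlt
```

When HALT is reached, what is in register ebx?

28

after mov esi, 0: esi=0
after mov ecx, 8: ecx=8
after mov edx, 14: edx=14
after mov ebx, 0: ebx=0
after mov ecx, [ebx]: ecx=M[0]=2
after or esi, ecx: esi=0|2=2
after add ebx, 4: ebx=0+4=4
after sub edx, 2: edx=14-2=12
cmp edx, 0  (cmp 12,0)
jne start: taken
after mov ecx, [ebx]: ecx=M[4]=8
after or esi, ecx: esi=2|8=10
after add ebx, 4: ebx=4+4=8
after sub edx, 2: edx=12-2=10
cmp edx, 0  (cmp 10,0)
jne start: taken
after mov ecx, [ebx]: ecx=M[8]=16
after or esi, ecx: esi=10|16=26
after add ebx, 4: ebx=8+4=12
after sub edx, 2: edx=10-2=8
cmp edx, 0  (cmp 8,0)
jne start: taken
after mov ecx, [ebx]: ecx=M[12]=3
after or esi, ecx: esi=26|3=27
after add ebx, 4: ebx=12+4=16
after sub edx, 2: edx=8-2=6
cmp edx, 0  (cmp 6,0)
jne start: taken
after mov ecx, [ebx]: ecx=M[16]=14
after or esi, ecx: esi=27|14=31
after add ebx, 4: ebx=16+4=20
after sub edx, 2: edx=6-2=4
cmp edx, 0  (cmp 4,0)
jne start: taken
after mov ecx, [ebx]: ecx=M[20]=-5
after or esi, ecx: esi=31|(-5)=-1
after add ebx, 4: ebx=20+4=24
after sub edx, 2: edx=4-2=2
cmp edx, 0  (cmp 2,0)
jne start: taken
after mov ecx, [ebx]: ecx=M[24]=0
after or esi, ecx: esi=(-1)|0=-1
after add ebx, 4: ebx=24+4=28
after sub edx, 2: edx=2-2=0
cmp edx, 0  (cmp 0,0)
jne start: not taken
halt.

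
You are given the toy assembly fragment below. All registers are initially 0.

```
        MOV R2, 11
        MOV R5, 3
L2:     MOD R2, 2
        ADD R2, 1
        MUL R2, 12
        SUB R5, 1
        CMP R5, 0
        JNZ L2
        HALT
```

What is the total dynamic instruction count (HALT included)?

R2=11
R5=3
R2=11%2=1
R2=1+1=2
R2=2*12=24
R5=3-1=2
CMP R5, 0  (cmp 2,0)
JNZ L2: taken
R2=24%2=0
R2=0+1=1
R2=1*12=12
R5=2-1=1
CMP R5, 0  (cmp 1,0)
JNZ L2: taken
R2=12%2=0
R2=0+1=1
R2=1*12=12
R5=1-1=0
CMP R5, 0  (cmp 0,0)
JNZ L2: not taken
halt.
Total executed instructions: 21.

21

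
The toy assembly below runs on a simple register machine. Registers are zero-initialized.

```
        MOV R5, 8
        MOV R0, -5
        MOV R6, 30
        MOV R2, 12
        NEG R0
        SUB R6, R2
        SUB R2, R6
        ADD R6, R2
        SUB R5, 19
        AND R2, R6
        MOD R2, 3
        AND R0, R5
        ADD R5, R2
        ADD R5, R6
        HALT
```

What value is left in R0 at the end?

MOV R5, 8 → R5=8
MOV R0, -5 → R0=-5
MOV R6, 30 → R6=30
MOV R2, 12 → R2=12
NEG R0 → R0=-(-5)=5
SUB R6, R2 → R6=30-12=18
SUB R2, R6 → R2=12-18=-6
ADD R6, R2 → R6=18+(-6)=12
SUB R5, 19 → R5=8-19=-11
AND R2, R6 → R2=(-6)&12=8
MOD R2, 3 → R2=8%3=2
AND R0, R5 → R0=5&(-11)=5
ADD R5, R2 → R5=(-11)+2=-9
ADD R5, R6 → R5=(-9)+12=3
halt.

5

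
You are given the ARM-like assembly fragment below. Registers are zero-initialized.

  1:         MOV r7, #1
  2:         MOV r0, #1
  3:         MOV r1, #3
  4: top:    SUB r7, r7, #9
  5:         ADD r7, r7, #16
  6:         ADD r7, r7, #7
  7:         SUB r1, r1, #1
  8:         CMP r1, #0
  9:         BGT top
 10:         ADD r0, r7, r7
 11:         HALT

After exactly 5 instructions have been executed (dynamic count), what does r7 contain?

8

MOV r7, #1 → r7=1
MOV r0, #1 → r0=1
MOV r1, #3 → r1=3
SUB r7, r7, #9 → r7=1-9=-8
ADD r7, r7, #16 → r7=(-8)+16=8
After step 5: r7 = 8.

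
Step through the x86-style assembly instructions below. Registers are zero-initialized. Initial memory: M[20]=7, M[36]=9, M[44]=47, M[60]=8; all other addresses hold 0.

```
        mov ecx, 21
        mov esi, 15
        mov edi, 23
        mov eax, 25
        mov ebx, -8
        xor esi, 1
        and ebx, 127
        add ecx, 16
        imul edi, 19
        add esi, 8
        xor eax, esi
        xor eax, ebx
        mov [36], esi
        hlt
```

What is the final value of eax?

119

mov ecx, 21 → ecx=21
mov esi, 15 → esi=15
mov edi, 23 → edi=23
mov eax, 25 → eax=25
mov ebx, -8 → ebx=-8
xor esi, 1 → esi=15^1=14
and ebx, 127 → ebx=(-8)&127=120
add ecx, 16 → ecx=21+16=37
imul edi, 19 → edi=23*19=437
add esi, 8 → esi=14+8=22
xor eax, esi → eax=25^22=15
xor eax, ebx → eax=15^120=119
mov [36], esi → M[36]=22
halt.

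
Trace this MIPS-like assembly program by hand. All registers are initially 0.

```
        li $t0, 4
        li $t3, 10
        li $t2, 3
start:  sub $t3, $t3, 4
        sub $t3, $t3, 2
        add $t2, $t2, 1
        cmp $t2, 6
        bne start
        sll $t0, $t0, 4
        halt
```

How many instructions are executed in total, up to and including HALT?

20

$t0=4
$t3=10
$t2=3
$t3=10-4=6
$t3=6-2=4
$t2=3+1=4
cmp $t2, 6  (cmp 4,6)
bne start: taken
$t3=4-4=0
$t3=0-2=-2
$t2=4+1=5
cmp $t2, 6  (cmp 5,6)
bne start: taken
$t3=(-2)-4=-6
$t3=(-6)-2=-8
$t2=5+1=6
cmp $t2, 6  (cmp 6,6)
bne start: not taken
$t0=4<<4=64
halt.
Total executed instructions: 20.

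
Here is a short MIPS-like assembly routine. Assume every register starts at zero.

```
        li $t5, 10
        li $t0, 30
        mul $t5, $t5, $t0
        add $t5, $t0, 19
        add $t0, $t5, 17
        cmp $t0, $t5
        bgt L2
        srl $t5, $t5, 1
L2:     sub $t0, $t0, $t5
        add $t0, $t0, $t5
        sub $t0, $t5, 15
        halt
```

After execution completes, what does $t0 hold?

li $t5, 10 → $t5=10
li $t0, 30 → $t0=30
mul $t5, $t5, $t0 → $t5=10*30=300
add $t5, $t0, 19 → $t5=30+19=49
add $t0, $t5, 17 → $t0=49+17=66
cmp $t0, $t5  (cmp 66,49)
bgt L2: taken
sub $t0, $t0, $t5 → $t0=66-49=17
add $t0, $t0, $t5 → $t0=17+49=66
sub $t0, $t5, 15 → $t0=49-15=34
halt.

34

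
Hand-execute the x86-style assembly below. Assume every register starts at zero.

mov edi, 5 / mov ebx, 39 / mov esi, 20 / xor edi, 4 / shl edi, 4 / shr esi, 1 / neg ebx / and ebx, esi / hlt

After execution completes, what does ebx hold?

edi=5
ebx=39
esi=20
edi=5^4=1
edi=1<<4=16
esi=20>>1=10
ebx=-(39)=-39
ebx=(-39)&10=8
halt.

8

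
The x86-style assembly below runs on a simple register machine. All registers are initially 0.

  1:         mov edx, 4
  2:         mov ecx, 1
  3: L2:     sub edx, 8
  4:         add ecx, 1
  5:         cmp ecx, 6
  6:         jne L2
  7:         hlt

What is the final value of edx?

-36

edx=4
ecx=1
edx=4-8=-4
ecx=1+1=2
cmp ecx, 6  (cmp 2,6)
jne L2: taken
edx=(-4)-8=-12
ecx=2+1=3
cmp ecx, 6  (cmp 3,6)
jne L2: taken
edx=(-12)-8=-20
ecx=3+1=4
cmp ecx, 6  (cmp 4,6)
jne L2: taken
edx=(-20)-8=-28
ecx=4+1=5
cmp ecx, 6  (cmp 5,6)
jne L2: taken
edx=(-28)-8=-36
ecx=5+1=6
cmp ecx, 6  (cmp 6,6)
jne L2: not taken
halt.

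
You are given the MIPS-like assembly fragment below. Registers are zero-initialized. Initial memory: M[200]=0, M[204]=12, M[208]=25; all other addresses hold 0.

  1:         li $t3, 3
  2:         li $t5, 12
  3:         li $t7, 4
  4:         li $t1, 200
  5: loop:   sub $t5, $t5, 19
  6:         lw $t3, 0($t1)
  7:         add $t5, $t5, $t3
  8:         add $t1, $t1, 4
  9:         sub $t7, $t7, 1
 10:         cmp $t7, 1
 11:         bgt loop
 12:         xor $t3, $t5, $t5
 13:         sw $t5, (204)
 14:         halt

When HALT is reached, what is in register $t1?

212

$t3=3
$t5=12
$t7=4
$t1=200
$t5=12-19=-7
$t3=M[200]=0
$t5=(-7)+0=-7
$t1=200+4=204
$t7=4-1=3
cmp $t7, 1  (cmp 3,1)
bgt loop: taken
$t5=(-7)-19=-26
$t3=M[204]=12
$t5=(-26)+12=-14
$t1=204+4=208
$t7=3-1=2
cmp $t7, 1  (cmp 2,1)
bgt loop: taken
$t5=(-14)-19=-33
$t3=M[208]=25
$t5=(-33)+25=-8
$t1=208+4=212
$t7=2-1=1
cmp $t7, 1  (cmp 1,1)
bgt loop: not taken
$t3=(-8)^(-8)=0
sw $t5, (204) → M[204]=-8
halt.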